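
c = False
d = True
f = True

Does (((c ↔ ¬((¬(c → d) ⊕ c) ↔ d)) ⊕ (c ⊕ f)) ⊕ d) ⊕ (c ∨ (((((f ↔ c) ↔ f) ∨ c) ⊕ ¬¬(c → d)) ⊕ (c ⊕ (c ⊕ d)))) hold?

False

c → d = False → True = True
¬(c → d) = ¬True = False
¬(c → d) ⊕ c = False ⊕ False = False
(¬(c → d) ⊕ c) ↔ d = False ↔ True = False
¬((¬(c → d) ⊕ c) ↔ d) = ¬False = True
c ↔ ¬((¬(c → d) ⊕ c) ↔ d) = False ↔ True = False
c ⊕ f = False ⊕ True = True
(c ↔ ¬((¬(c → d) ⊕ c) ↔ d)) ⊕ (c ⊕ f) = False ⊕ True = True
((c ↔ ¬((¬(c → d) ⊕ c) ↔ d)) ⊕ (c ⊕ f)) ⊕ d = True ⊕ True = False
f ↔ c = True ↔ False = False
(f ↔ c) ↔ f = False ↔ True = False
((f ↔ c) ↔ f) ∨ c = False ∨ False = False
c → d = False → True = True
¬(c → d) = ¬True = False
¬¬(c → d) = ¬False = True
(((f ↔ c) ↔ f) ∨ c) ⊕ ¬¬(c → d) = False ⊕ True = True
c ⊕ d = False ⊕ True = True
c ⊕ (c ⊕ d) = False ⊕ True = True
((((f ↔ c) ↔ f) ∨ c) ⊕ ¬¬(c → d)) ⊕ (c ⊕ (c ⊕ d)) = True ⊕ True = False
c ∨ (((((f ↔ c) ↔ f) ∨ c) ⊕ ¬¬(c → d)) ⊕ (c ⊕ (c ⊕ d))) = False ∨ False = False
(((c ↔ ¬((¬(c → d) ⊕ c) ↔ d)) ⊕ (c ⊕ f)) ⊕ d) ⊕ (c ∨ (((((f ↔ c) ↔ f) ∨ c) ⊕ ¬¬(c → d)) ⊕ (c ⊕ (c ⊕ d)))) = False ⊕ False = False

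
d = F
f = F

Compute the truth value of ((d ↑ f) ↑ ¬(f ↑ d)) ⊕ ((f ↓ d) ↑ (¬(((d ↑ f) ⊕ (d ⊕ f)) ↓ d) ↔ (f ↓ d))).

T

Substituting d=F, f=F:
d ↑ f = F ↑ F = T
f ↑ d = F ↑ F = T
¬(f ↑ d) = ¬T = F
(d ↑ f) ↑ ¬(f ↑ d) = T ↑ F = T
f ↓ d = F ↓ F = T
d ↑ f = F ↑ F = T
d ⊕ f = F ⊕ F = F
(d ↑ f) ⊕ (d ⊕ f) = T ⊕ F = T
((d ↑ f) ⊕ (d ⊕ f)) ↓ d = T ↓ F = F
¬(((d ↑ f) ⊕ (d ⊕ f)) ↓ d) = ¬F = T
f ↓ d = F ↓ F = T
¬(((d ↑ f) ⊕ (d ⊕ f)) ↓ d) ↔ (f ↓ d) = T ↔ T = T
(f ↓ d) ↑ (¬(((d ↑ f) ⊕ (d ⊕ f)) ↓ d) ↔ (f ↓ d)) = T ↑ T = F
((d ↑ f) ↑ ¬(f ↑ d)) ⊕ ((f ↓ d) ↑ (¬(((d ↑ f) ⊕ (d ⊕ f)) ↓ d) ↔ (f ↓ d))) = T ⊕ F = T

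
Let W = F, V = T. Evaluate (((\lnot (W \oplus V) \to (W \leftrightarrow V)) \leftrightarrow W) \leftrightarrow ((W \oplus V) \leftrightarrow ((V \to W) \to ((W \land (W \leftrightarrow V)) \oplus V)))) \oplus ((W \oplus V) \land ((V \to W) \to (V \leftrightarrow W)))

T

Substituting W=F, V=T:
W \oplus V = F \oplus T = T
\lnot (W \oplus V) = \lnot T = F
W \leftrightarrow V = F \leftrightarrow T = F
\lnot (W \oplus V) \to (W \leftrightarrow V) = F \to F = T
(\lnot (W \oplus V) \to (W \leftrightarrow V)) \leftrightarrow W = T \leftrightarrow F = F
W \oplus V = F \oplus T = T
V \to W = T \to F = F
W \leftrightarrow V = F \leftrightarrow T = F
W \land (W \leftrightarrow V) = F \land F = F
(W \land (W \leftrightarrow V)) \oplus V = F \oplus T = T
(V \to W) \to ((W \land (W \leftrightarrow V)) \oplus V) = F \to T = T
(W \oplus V) \leftrightarrow ((V \to W) \to ((W \land (W \leftrightarrow V)) \oplus V)) = T \leftrightarrow T = T
((\lnot (W \oplus V) \to (W \leftrightarrow V)) \leftrightarrow W) \leftrightarrow ((W \oplus V) \leftrightarrow ((V \to W) \to ((W \land (W \leftrightarrow V)) \oplus V))) = F \leftrightarrow T = F
W \oplus V = F \oplus T = T
V \to W = T \to F = F
V \leftrightarrow W = T \leftrightarrow F = F
(V \to W) \to (V \leftrightarrow W) = F \to F = T
(W \oplus V) \land ((V \to W) \to (V \leftrightarrow W)) = T \land T = T
(((\lnot (W \oplus V) \to (W \leftrightarrow V)) \leftrightarrow W) \leftrightarrow ((W \oplus V) \leftrightarrow ((V \to W) \to ((W \land (W \leftrightarrow V)) \oplus V)))) \oplus ((W \oplus V) \land ((V \to W) \to (V \leftrightarrow W))) = F \oplus T = T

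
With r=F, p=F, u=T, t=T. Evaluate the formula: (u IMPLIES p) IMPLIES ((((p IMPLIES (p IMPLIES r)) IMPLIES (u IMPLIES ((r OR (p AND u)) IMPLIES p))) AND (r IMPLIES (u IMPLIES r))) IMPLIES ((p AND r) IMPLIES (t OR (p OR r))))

Substituting r=F, p=F, u=T, t=T:
u IMPLIES p = T IMPLIES F = F
p IMPLIES r = F IMPLIES F = T
p IMPLIES (p IMPLIES r) = F IMPLIES T = T
p AND u = F AND T = F
r OR (p AND u) = F OR F = F
(r OR (p AND u)) IMPLIES p = F IMPLIES F = T
u IMPLIES ((r OR (p AND u)) IMPLIES p) = T IMPLIES T = T
(p IMPLIES (p IMPLIES r)) IMPLIES (u IMPLIES ((r OR (p AND u)) IMPLIES p)) = T IMPLIES T = T
u IMPLIES r = T IMPLIES F = F
r IMPLIES (u IMPLIES r) = F IMPLIES F = T
((p IMPLIES (p IMPLIES r)) IMPLIES (u IMPLIES ((r OR (p AND u)) IMPLIES p))) AND (r IMPLIES (u IMPLIES r)) = T AND T = T
p AND r = F AND F = F
p OR r = F OR F = F
t OR (p OR r) = T OR F = T
(p AND r) IMPLIES (t OR (p OR r)) = F IMPLIES T = T
(((p IMPLIES (p IMPLIES r)) IMPLIES (u IMPLIES ((r OR (p AND u)) IMPLIES p))) AND (r IMPLIES (u IMPLIES r))) IMPLIES ((p AND r) IMPLIES (t OR (p OR r))) = T IMPLIES T = T
(u IMPLIES p) IMPLIES ((((p IMPLIES (p IMPLIES r)) IMPLIES (u IMPLIES ((r OR (p AND u)) IMPLIES p))) AND (r IMPLIES (u IMPLIES r))) IMPLIES ((p AND r) IMPLIES (t OR (p OR r)))) = F IMPLIES T = T

T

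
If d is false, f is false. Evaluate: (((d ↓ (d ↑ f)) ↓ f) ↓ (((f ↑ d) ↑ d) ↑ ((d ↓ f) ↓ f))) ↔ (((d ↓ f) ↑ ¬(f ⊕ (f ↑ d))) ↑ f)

False

d ↑ f = False ↑ False = True
d ↓ (d ↑ f) = False ↓ True = False
(d ↓ (d ↑ f)) ↓ f = False ↓ False = True
f ↑ d = False ↑ False = True
(f ↑ d) ↑ d = True ↑ False = True
d ↓ f = False ↓ False = True
(d ↓ f) ↓ f = True ↓ False = False
((f ↑ d) ↑ d) ↑ ((d ↓ f) ↓ f) = True ↑ False = True
((d ↓ (d ↑ f)) ↓ f) ↓ (((f ↑ d) ↑ d) ↑ ((d ↓ f) ↓ f)) = True ↓ True = False
d ↓ f = False ↓ False = True
f ↑ d = False ↑ False = True
f ⊕ (f ↑ d) = False ⊕ True = True
¬(f ⊕ (f ↑ d)) = ¬True = False
(d ↓ f) ↑ ¬(f ⊕ (f ↑ d)) = True ↑ False = True
((d ↓ f) ↑ ¬(f ⊕ (f ↑ d))) ↑ f = True ↑ False = True
(((d ↓ (d ↑ f)) ↓ f) ↓ (((f ↑ d) ↑ d) ↑ ((d ↓ f) ↓ f))) ↔ (((d ↓ f) ↑ ¬(f ⊕ (f ↑ d))) ↑ f) = False ↔ True = False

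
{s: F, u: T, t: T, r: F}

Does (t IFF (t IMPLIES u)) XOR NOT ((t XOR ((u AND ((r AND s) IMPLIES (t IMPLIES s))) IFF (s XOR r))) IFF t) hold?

t IMPLIES u = T IMPLIES T = T
t IFF (t IMPLIES u) = T IFF T = T
r AND s = F AND F = F
t IMPLIES s = T IMPLIES F = F
(r AND s) IMPLIES (t IMPLIES s) = F IMPLIES F = T
u AND ((r AND s) IMPLIES (t IMPLIES s)) = T AND T = T
s XOR r = F XOR F = F
(u AND ((r AND s) IMPLIES (t IMPLIES s))) IFF (s XOR r) = T IFF F = F
t XOR ((u AND ((r AND s) IMPLIES (t IMPLIES s))) IFF (s XOR r)) = T XOR F = T
(t XOR ((u AND ((r AND s) IMPLIES (t IMPLIES s))) IFF (s XOR r))) IFF t = T IFF T = T
NOT ((t XOR ((u AND ((r AND s) IMPLIES (t IMPLIES s))) IFF (s XOR r))) IFF t) = NOT T = F
(t IFF (t IMPLIES u)) XOR NOT ((t XOR ((u AND ((r AND s) IMPLIES (t IMPLIES s))) IFF (s XOR r))) IFF t) = T XOR F = T

T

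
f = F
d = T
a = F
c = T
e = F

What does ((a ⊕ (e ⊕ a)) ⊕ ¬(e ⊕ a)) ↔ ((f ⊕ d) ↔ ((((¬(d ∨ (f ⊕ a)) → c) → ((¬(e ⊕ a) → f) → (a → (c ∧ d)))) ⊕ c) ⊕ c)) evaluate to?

e ⊕ a = F ⊕ F = F
a ⊕ (e ⊕ a) = F ⊕ F = F
e ⊕ a = F ⊕ F = F
¬(e ⊕ a) = ¬F = T
(a ⊕ (e ⊕ a)) ⊕ ¬(e ⊕ a) = F ⊕ T = T
f ⊕ d = F ⊕ T = T
f ⊕ a = F ⊕ F = F
d ∨ (f ⊕ a) = T ∨ F = T
¬(d ∨ (f ⊕ a)) = ¬T = F
¬(d ∨ (f ⊕ a)) → c = F → T = T
e ⊕ a = F ⊕ F = F
¬(e ⊕ a) = ¬F = T
¬(e ⊕ a) → f = T → F = F
c ∧ d = T ∧ T = T
a → (c ∧ d) = F → T = T
(¬(e ⊕ a) → f) → (a → (c ∧ d)) = F → T = T
(¬(d ∨ (f ⊕ a)) → c) → ((¬(e ⊕ a) → f) → (a → (c ∧ d))) = T → T = T
((¬(d ∨ (f ⊕ a)) → c) → ((¬(e ⊕ a) → f) → (a → (c ∧ d)))) ⊕ c = T ⊕ T = F
(((¬(d ∨ (f ⊕ a)) → c) → ((¬(e ⊕ a) → f) → (a → (c ∧ d)))) ⊕ c) ⊕ c = F ⊕ T = T
(f ⊕ d) ↔ ((((¬(d ∨ (f ⊕ a)) → c) → ((¬(e ⊕ a) → f) → (a → (c ∧ d)))) ⊕ c) ⊕ c) = T ↔ T = T
((a ⊕ (e ⊕ a)) ⊕ ¬(e ⊕ a)) ↔ ((f ⊕ d) ↔ ((((¬(d ∨ (f ⊕ a)) → c) → ((¬(e ⊕ a) → f) → (a → (c ∧ d)))) ⊕ c) ⊕ c)) = T ↔ T = T

T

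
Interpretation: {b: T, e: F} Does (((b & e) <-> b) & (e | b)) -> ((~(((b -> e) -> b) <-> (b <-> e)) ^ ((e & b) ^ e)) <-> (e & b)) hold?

T

Substituting b=T, e=F:
b & e = T & F = F
(b & e) <-> b = F <-> T = F
e | b = F | T = T
((b & e) <-> b) & (e | b) = F & T = F
b -> e = T -> F = F
(b -> e) -> b = F -> T = T
b <-> e = T <-> F = F
((b -> e) -> b) <-> (b <-> e) = T <-> F = F
~(((b -> e) -> b) <-> (b <-> e)) = ~F = T
e & b = F & T = F
(e & b) ^ e = F ^ F = F
~(((b -> e) -> b) <-> (b <-> e)) ^ ((e & b) ^ e) = T ^ F = T
e & b = F & T = F
(~(((b -> e) -> b) <-> (b <-> e)) ^ ((e & b) ^ e)) <-> (e & b) = T <-> F = F
(((b & e) <-> b) & (e | b)) -> ((~(((b -> e) -> b) <-> (b <-> e)) ^ ((e & b) ^ e)) <-> (e & b)) = F -> F = T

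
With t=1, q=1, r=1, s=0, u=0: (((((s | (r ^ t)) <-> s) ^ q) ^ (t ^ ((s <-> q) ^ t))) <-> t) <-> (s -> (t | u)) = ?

0

r ^ t = 1 ^ 1 = 0
s | (r ^ t) = 0 | 0 = 0
(s | (r ^ t)) <-> s = 0 <-> 0 = 1
((s | (r ^ t)) <-> s) ^ q = 1 ^ 1 = 0
s <-> q = 0 <-> 1 = 0
(s <-> q) ^ t = 0 ^ 1 = 1
t ^ ((s <-> q) ^ t) = 1 ^ 1 = 0
(((s | (r ^ t)) <-> s) ^ q) ^ (t ^ ((s <-> q) ^ t)) = 0 ^ 0 = 0
((((s | (r ^ t)) <-> s) ^ q) ^ (t ^ ((s <-> q) ^ t))) <-> t = 0 <-> 1 = 0
t | u = 1 | 0 = 1
s -> (t | u) = 0 -> 1 = 1
(((((s | (r ^ t)) <-> s) ^ q) ^ (t ^ ((s <-> q) ^ t))) <-> t) <-> (s -> (t | u)) = 0 <-> 1 = 0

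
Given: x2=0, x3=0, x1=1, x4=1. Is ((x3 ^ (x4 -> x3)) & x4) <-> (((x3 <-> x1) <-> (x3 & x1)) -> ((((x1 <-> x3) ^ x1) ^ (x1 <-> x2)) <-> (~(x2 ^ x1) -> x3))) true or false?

0

x4 -> x3 = 1 -> 0 = 0
x3 ^ (x4 -> x3) = 0 ^ 0 = 0
(x3 ^ (x4 -> x3)) & x4 = 0 & 1 = 0
x3 <-> x1 = 0 <-> 1 = 0
x3 & x1 = 0 & 1 = 0
(x3 <-> x1) <-> (x3 & x1) = 0 <-> 0 = 1
x1 <-> x3 = 1 <-> 0 = 0
(x1 <-> x3) ^ x1 = 0 ^ 1 = 1
x1 <-> x2 = 1 <-> 0 = 0
((x1 <-> x3) ^ x1) ^ (x1 <-> x2) = 1 ^ 0 = 1
x2 ^ x1 = 0 ^ 1 = 1
~(x2 ^ x1) = ~1 = 0
~(x2 ^ x1) -> x3 = 0 -> 0 = 1
(((x1 <-> x3) ^ x1) ^ (x1 <-> x2)) <-> (~(x2 ^ x1) -> x3) = 1 <-> 1 = 1
((x3 <-> x1) <-> (x3 & x1)) -> ((((x1 <-> x3) ^ x1) ^ (x1 <-> x2)) <-> (~(x2 ^ x1) -> x3)) = 1 -> 1 = 1
((x3 ^ (x4 -> x3)) & x4) <-> (((x3 <-> x1) <-> (x3 & x1)) -> ((((x1 <-> x3) ^ x1) ^ (x1 <-> x2)) <-> (~(x2 ^ x1) -> x3))) = 0 <-> 1 = 0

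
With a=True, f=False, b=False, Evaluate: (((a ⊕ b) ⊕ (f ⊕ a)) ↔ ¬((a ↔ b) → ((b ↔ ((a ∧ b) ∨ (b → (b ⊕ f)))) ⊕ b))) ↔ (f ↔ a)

False

a ⊕ b = True ⊕ False = True
f ⊕ a = False ⊕ True = True
(a ⊕ b) ⊕ (f ⊕ a) = True ⊕ True = False
a ↔ b = True ↔ False = False
a ∧ b = True ∧ False = False
b ⊕ f = False ⊕ False = False
b → (b ⊕ f) = False → False = True
(a ∧ b) ∨ (b → (b ⊕ f)) = False ∨ True = True
b ↔ ((a ∧ b) ∨ (b → (b ⊕ f))) = False ↔ True = False
(b ↔ ((a ∧ b) ∨ (b → (b ⊕ f)))) ⊕ b = False ⊕ False = False
(a ↔ b) → ((b ↔ ((a ∧ b) ∨ (b → (b ⊕ f)))) ⊕ b) = False → False = True
¬((a ↔ b) → ((b ↔ ((a ∧ b) ∨ (b → (b ⊕ f)))) ⊕ b)) = ¬True = False
((a ⊕ b) ⊕ (f ⊕ a)) ↔ ¬((a ↔ b) → ((b ↔ ((a ∧ b) ∨ (b → (b ⊕ f)))) ⊕ b)) = False ↔ False = True
f ↔ a = False ↔ True = False
(((a ⊕ b) ⊕ (f ⊕ a)) ↔ ¬((a ↔ b) → ((b ↔ ((a ∧ b) ∨ (b → (b ⊕ f)))) ⊕ b))) ↔ (f ↔ a) = True ↔ False = False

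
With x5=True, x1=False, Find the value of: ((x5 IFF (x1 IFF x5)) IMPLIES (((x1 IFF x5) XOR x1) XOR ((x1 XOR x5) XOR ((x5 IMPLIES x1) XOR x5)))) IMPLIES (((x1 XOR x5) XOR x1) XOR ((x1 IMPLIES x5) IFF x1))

True

x1 IFF x5 = False IFF True = False
x5 IFF (x1 IFF x5) = True IFF False = False
x1 IFF x5 = False IFF True = False
(x1 IFF x5) XOR x1 = False XOR False = False
x1 XOR x5 = False XOR True = True
x5 IMPLIES x1 = True IMPLIES False = False
(x5 IMPLIES x1) XOR x5 = False XOR True = True
(x1 XOR x5) XOR ((x5 IMPLIES x1) XOR x5) = True XOR True = False
((x1 IFF x5) XOR x1) XOR ((x1 XOR x5) XOR ((x5 IMPLIES x1) XOR x5)) = False XOR False = False
(x5 IFF (x1 IFF x5)) IMPLIES (((x1 IFF x5) XOR x1) XOR ((x1 XOR x5) XOR ((x5 IMPLIES x1) XOR x5))) = False IMPLIES False = True
x1 XOR x5 = False XOR True = True
(x1 XOR x5) XOR x1 = True XOR False = True
x1 IMPLIES x5 = False IMPLIES True = True
(x1 IMPLIES x5) IFF x1 = True IFF False = False
((x1 XOR x5) XOR x1) XOR ((x1 IMPLIES x5) IFF x1) = True XOR False = True
((x5 IFF (x1 IFF x5)) IMPLIES (((x1 IFF x5) XOR x1) XOR ((x1 XOR x5) XOR ((x5 IMPLIES x1) XOR x5)))) IMPLIES (((x1 XOR x5) XOR x1) XOR ((x1 IMPLIES x5) IFF x1)) = True IMPLIES True = True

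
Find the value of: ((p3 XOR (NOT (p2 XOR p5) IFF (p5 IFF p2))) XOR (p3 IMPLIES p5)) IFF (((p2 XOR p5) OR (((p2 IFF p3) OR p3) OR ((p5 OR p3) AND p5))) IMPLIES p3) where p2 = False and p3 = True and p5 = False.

p2 XOR p5 = False XOR False = False
NOT (p2 XOR p5) = NOT False = True
p5 IFF p2 = False IFF False = True
NOT (p2 XOR p5) IFF (p5 IFF p2) = True IFF True = True
p3 XOR (NOT (p2 XOR p5) IFF (p5 IFF p2)) = True XOR True = False
p3 IMPLIES p5 = True IMPLIES False = False
(p3 XOR (NOT (p2 XOR p5) IFF (p5 IFF p2))) XOR (p3 IMPLIES p5) = False XOR False = False
p2 XOR p5 = False XOR False = False
p2 IFF p3 = False IFF True = False
(p2 IFF p3) OR p3 = False OR True = True
p5 OR p3 = False OR True = True
(p5 OR p3) AND p5 = True AND False = False
((p2 IFF p3) OR p3) OR ((p5 OR p3) AND p5) = True OR False = True
(p2 XOR p5) OR (((p2 IFF p3) OR p3) OR ((p5 OR p3) AND p5)) = False OR True = True
((p2 XOR p5) OR (((p2 IFF p3) OR p3) OR ((p5 OR p3) AND p5))) IMPLIES p3 = True IMPLIES True = True
((p3 XOR (NOT (p2 XOR p5) IFF (p5 IFF p2))) XOR (p3 IMPLIES p5)) IFF (((p2 XOR p5) OR (((p2 IFF p3) OR p3) OR ((p5 OR p3) AND p5))) IMPLIES p3) = False IFF True = False

False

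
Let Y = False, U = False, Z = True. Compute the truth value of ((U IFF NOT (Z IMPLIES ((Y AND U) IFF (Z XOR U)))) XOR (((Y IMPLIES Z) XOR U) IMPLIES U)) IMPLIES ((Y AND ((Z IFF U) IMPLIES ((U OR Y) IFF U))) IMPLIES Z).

Y AND U = False AND False = False
Z XOR U = True XOR False = True
(Y AND U) IFF (Z XOR U) = False IFF True = False
Z IMPLIES ((Y AND U) IFF (Z XOR U)) = True IMPLIES False = False
NOT (Z IMPLIES ((Y AND U) IFF (Z XOR U))) = NOT False = True
U IFF NOT (Z IMPLIES ((Y AND U) IFF (Z XOR U))) = False IFF True = False
Y IMPLIES Z = False IMPLIES True = True
(Y IMPLIES Z) XOR U = True XOR False = True
((Y IMPLIES Z) XOR U) IMPLIES U = True IMPLIES False = False
(U IFF NOT (Z IMPLIES ((Y AND U) IFF (Z XOR U)))) XOR (((Y IMPLIES Z) XOR U) IMPLIES U) = False XOR False = False
Z IFF U = True IFF False = False
U OR Y = False OR False = False
(U OR Y) IFF U = False IFF False = True
(Z IFF U) IMPLIES ((U OR Y) IFF U) = False IMPLIES True = True
Y AND ((Z IFF U) IMPLIES ((U OR Y) IFF U)) = False AND True = False
(Y AND ((Z IFF U) IMPLIES ((U OR Y) IFF U))) IMPLIES Z = False IMPLIES True = True
((U IFF NOT (Z IMPLIES ((Y AND U) IFF (Z XOR U)))) XOR (((Y IMPLIES Z) XOR U) IMPLIES U)) IMPLIES ((Y AND ((Z IFF U) IMPLIES ((U OR Y) IFF U))) IMPLIES Z) = False IMPLIES True = True

True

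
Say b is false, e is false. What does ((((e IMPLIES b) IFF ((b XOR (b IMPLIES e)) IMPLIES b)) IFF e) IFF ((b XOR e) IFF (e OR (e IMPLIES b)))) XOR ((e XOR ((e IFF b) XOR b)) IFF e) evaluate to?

false

e IMPLIES b = false IMPLIES false = true
b IMPLIES e = false IMPLIES false = true
b XOR (b IMPLIES e) = false XOR true = true
(b XOR (b IMPLIES e)) IMPLIES b = true IMPLIES false = false
(e IMPLIES b) IFF ((b XOR (b IMPLIES e)) IMPLIES b) = true IFF false = false
((e IMPLIES b) IFF ((b XOR (b IMPLIES e)) IMPLIES b)) IFF e = false IFF false = true
b XOR e = false XOR false = false
e IMPLIES b = false IMPLIES false = true
e OR (e IMPLIES b) = false OR true = true
(b XOR e) IFF (e OR (e IMPLIES b)) = false IFF true = false
(((e IMPLIES b) IFF ((b XOR (b IMPLIES e)) IMPLIES b)) IFF e) IFF ((b XOR e) IFF (e OR (e IMPLIES b))) = true IFF false = false
e IFF b = false IFF false = true
(e IFF b) XOR b = true XOR false = true
e XOR ((e IFF b) XOR b) = false XOR true = true
(e XOR ((e IFF b) XOR b)) IFF e = true IFF false = false
((((e IMPLIES b) IFF ((b XOR (b IMPLIES e)) IMPLIES b)) IFF e) IFF ((b XOR e) IFF (e OR (e IMPLIES b)))) XOR ((e XOR ((e IFF b) XOR b)) IFF e) = false XOR false = false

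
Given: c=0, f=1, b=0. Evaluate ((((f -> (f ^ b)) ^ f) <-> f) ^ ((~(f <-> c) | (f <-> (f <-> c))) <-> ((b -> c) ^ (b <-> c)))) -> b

Substituting c=0, f=1, b=0:
f ^ b = 1 ^ 0 = 1
f -> (f ^ b) = 1 -> 1 = 1
(f -> (f ^ b)) ^ f = 1 ^ 1 = 0
((f -> (f ^ b)) ^ f) <-> f = 0 <-> 1 = 0
f <-> c = 1 <-> 0 = 0
~(f <-> c) = ~0 = 1
f <-> c = 1 <-> 0 = 0
f <-> (f <-> c) = 1 <-> 0 = 0
~(f <-> c) | (f <-> (f <-> c)) = 1 | 0 = 1
b -> c = 0 -> 0 = 1
b <-> c = 0 <-> 0 = 1
(b -> c) ^ (b <-> c) = 1 ^ 1 = 0
(~(f <-> c) | (f <-> (f <-> c))) <-> ((b -> c) ^ (b <-> c)) = 1 <-> 0 = 0
(((f -> (f ^ b)) ^ f) <-> f) ^ ((~(f <-> c) | (f <-> (f <-> c))) <-> ((b -> c) ^ (b <-> c))) = 0 ^ 0 = 0
((((f -> (f ^ b)) ^ f) <-> f) ^ ((~(f <-> c) | (f <-> (f <-> c))) <-> ((b -> c) ^ (b <-> c)))) -> b = 0 -> 0 = 1

1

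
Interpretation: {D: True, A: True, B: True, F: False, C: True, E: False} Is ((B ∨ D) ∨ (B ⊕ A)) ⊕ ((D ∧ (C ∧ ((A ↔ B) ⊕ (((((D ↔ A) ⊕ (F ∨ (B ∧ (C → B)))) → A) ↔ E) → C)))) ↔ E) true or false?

False

B ∨ D = True ∨ True = True
B ⊕ A = True ⊕ True = False
(B ∨ D) ∨ (B ⊕ A) = True ∨ False = True
A ↔ B = True ↔ True = True
D ↔ A = True ↔ True = True
C → B = True → True = True
B ∧ (C → B) = True ∧ True = True
F ∨ (B ∧ (C → B)) = False ∨ True = True
(D ↔ A) ⊕ (F ∨ (B ∧ (C → B))) = True ⊕ True = False
((D ↔ A) ⊕ (F ∨ (B ∧ (C → B)))) → A = False → True = True
(((D ↔ A) ⊕ (F ∨ (B ∧ (C → B)))) → A) ↔ E = True ↔ False = False
((((D ↔ A) ⊕ (F ∨ (B ∧ (C → B)))) → A) ↔ E) → C = False → True = True
(A ↔ B) ⊕ (((((D ↔ A) ⊕ (F ∨ (B ∧ (C → B)))) → A) ↔ E) → C) = True ⊕ True = False
C ∧ ((A ↔ B) ⊕ (((((D ↔ A) ⊕ (F ∨ (B ∧ (C → B)))) → A) ↔ E) → C)) = True ∧ False = False
D ∧ (C ∧ ((A ↔ B) ⊕ (((((D ↔ A) ⊕ (F ∨ (B ∧ (C → B)))) → A) ↔ E) → C))) = True ∧ False = False
(D ∧ (C ∧ ((A ↔ B) ⊕ (((((D ↔ A) ⊕ (F ∨ (B ∧ (C → B)))) → A) ↔ E) → C)))) ↔ E = False ↔ False = True
((B ∨ D) ∨ (B ⊕ A)) ⊕ ((D ∧ (C ∧ ((A ↔ B) ⊕ (((((D ↔ A) ⊕ (F ∨ (B ∧ (C → B)))) → A) ↔ E) → C)))) ↔ E) = True ⊕ True = False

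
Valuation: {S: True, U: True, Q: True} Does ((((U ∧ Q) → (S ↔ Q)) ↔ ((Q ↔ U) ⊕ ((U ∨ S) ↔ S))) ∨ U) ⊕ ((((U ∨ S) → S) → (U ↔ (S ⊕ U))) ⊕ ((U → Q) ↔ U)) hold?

False

U ∧ Q = True ∧ True = True
S ↔ Q = True ↔ True = True
(U ∧ Q) → (S ↔ Q) = True → True = True
Q ↔ U = True ↔ True = True
U ∨ S = True ∨ True = True
(U ∨ S) ↔ S = True ↔ True = True
(Q ↔ U) ⊕ ((U ∨ S) ↔ S) = True ⊕ True = False
((U ∧ Q) → (S ↔ Q)) ↔ ((Q ↔ U) ⊕ ((U ∨ S) ↔ S)) = True ↔ False = False
(((U ∧ Q) → (S ↔ Q)) ↔ ((Q ↔ U) ⊕ ((U ∨ S) ↔ S))) ∨ U = False ∨ True = True
U ∨ S = True ∨ True = True
(U ∨ S) → S = True → True = True
S ⊕ U = True ⊕ True = False
U ↔ (S ⊕ U) = True ↔ False = False
((U ∨ S) → S) → (U ↔ (S ⊕ U)) = True → False = False
U → Q = True → True = True
(U → Q) ↔ U = True ↔ True = True
(((U ∨ S) → S) → (U ↔ (S ⊕ U))) ⊕ ((U → Q) ↔ U) = False ⊕ True = True
((((U ∧ Q) → (S ↔ Q)) ↔ ((Q ↔ U) ⊕ ((U ∨ S) ↔ S))) ∨ U) ⊕ ((((U ∨ S) → S) → (U ↔ (S ⊕ U))) ⊕ ((U → Q) ↔ U)) = True ⊕ True = False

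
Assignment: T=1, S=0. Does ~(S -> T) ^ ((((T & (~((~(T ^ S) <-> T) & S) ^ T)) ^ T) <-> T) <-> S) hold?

Substituting T=1, S=0:
S -> T = 0 -> 1 = 1
~(S -> T) = ~1 = 0
T ^ S = 1 ^ 0 = 1
~(T ^ S) = ~1 = 0
~(T ^ S) <-> T = 0 <-> 1 = 0
(~(T ^ S) <-> T) & S = 0 & 0 = 0
~((~(T ^ S) <-> T) & S) = ~0 = 1
~((~(T ^ S) <-> T) & S) ^ T = 1 ^ 1 = 0
T & (~((~(T ^ S) <-> T) & S) ^ T) = 1 & 0 = 0
(T & (~((~(T ^ S) <-> T) & S) ^ T)) ^ T = 0 ^ 1 = 1
((T & (~((~(T ^ S) <-> T) & S) ^ T)) ^ T) <-> T = 1 <-> 1 = 1
(((T & (~((~(T ^ S) <-> T) & S) ^ T)) ^ T) <-> T) <-> S = 1 <-> 0 = 0
~(S -> T) ^ ((((T & (~((~(T ^ S) <-> T) & S) ^ T)) ^ T) <-> T) <-> S) = 0 ^ 0 = 0

0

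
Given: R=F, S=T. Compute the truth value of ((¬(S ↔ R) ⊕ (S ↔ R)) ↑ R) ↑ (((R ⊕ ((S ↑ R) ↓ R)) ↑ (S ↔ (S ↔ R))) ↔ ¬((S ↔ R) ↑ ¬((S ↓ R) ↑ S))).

T

S ↔ R = T ↔ F = F
¬(S ↔ R) = ¬F = T
S ↔ R = T ↔ F = F
¬(S ↔ R) ⊕ (S ↔ R) = T ⊕ F = T
(¬(S ↔ R) ⊕ (S ↔ R)) ↑ R = T ↑ F = T
S ↑ R = T ↑ F = T
(S ↑ R) ↓ R = T ↓ F = F
R ⊕ ((S ↑ R) ↓ R) = F ⊕ F = F
S ↔ R = T ↔ F = F
S ↔ (S ↔ R) = T ↔ F = F
(R ⊕ ((S ↑ R) ↓ R)) ↑ (S ↔ (S ↔ R)) = F ↑ F = T
S ↔ R = T ↔ F = F
S ↓ R = T ↓ F = F
(S ↓ R) ↑ S = F ↑ T = T
¬((S ↓ R) ↑ S) = ¬T = F
(S ↔ R) ↑ ¬((S ↓ R) ↑ S) = F ↑ F = T
¬((S ↔ R) ↑ ¬((S ↓ R) ↑ S)) = ¬T = F
((R ⊕ ((S ↑ R) ↓ R)) ↑ (S ↔ (S ↔ R))) ↔ ¬((S ↔ R) ↑ ¬((S ↓ R) ↑ S)) = T ↔ F = F
((¬(S ↔ R) ⊕ (S ↔ R)) ↑ R) ↑ (((R ⊕ ((S ↑ R) ↓ R)) ↑ (S ↔ (S ↔ R))) ↔ ¬((S ↔ R) ↑ ¬((S ↓ R) ↑ S))) = T ↑ F = T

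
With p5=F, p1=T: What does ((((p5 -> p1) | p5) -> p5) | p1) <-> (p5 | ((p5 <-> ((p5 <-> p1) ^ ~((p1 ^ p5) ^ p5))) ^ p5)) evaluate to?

T

Substituting p5=F, p1=T:
p5 -> p1 = F -> T = T
(p5 -> p1) | p5 = T | F = T
((p5 -> p1) | p5) -> p5 = T -> F = F
(((p5 -> p1) | p5) -> p5) | p1 = F | T = T
p5 <-> p1 = F <-> T = F
p1 ^ p5 = T ^ F = T
(p1 ^ p5) ^ p5 = T ^ F = T
~((p1 ^ p5) ^ p5) = ~T = F
(p5 <-> p1) ^ ~((p1 ^ p5) ^ p5) = F ^ F = F
p5 <-> ((p5 <-> p1) ^ ~((p1 ^ p5) ^ p5)) = F <-> F = T
(p5 <-> ((p5 <-> p1) ^ ~((p1 ^ p5) ^ p5))) ^ p5 = T ^ F = T
p5 | ((p5 <-> ((p5 <-> p1) ^ ~((p1 ^ p5) ^ p5))) ^ p5) = F | T = T
((((p5 -> p1) | p5) -> p5) | p1) <-> (p5 | ((p5 <-> ((p5 <-> p1) ^ ~((p1 ^ p5) ^ p5))) ^ p5)) = T <-> T = T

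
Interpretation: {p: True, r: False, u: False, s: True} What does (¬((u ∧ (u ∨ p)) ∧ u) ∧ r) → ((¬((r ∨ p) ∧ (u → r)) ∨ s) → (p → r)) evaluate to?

Substituting p=True, r=False, u=False, s=True:
u ∨ p = False ∨ True = True
u ∧ (u ∨ p) = False ∧ True = False
(u ∧ (u ∨ p)) ∧ u = False ∧ False = False
¬((u ∧ (u ∨ p)) ∧ u) = ¬False = True
¬((u ∧ (u ∨ p)) ∧ u) ∧ r = True ∧ False = False
r ∨ p = False ∨ True = True
u → r = False → False = True
(r ∨ p) ∧ (u → r) = True ∧ True = True
¬((r ∨ p) ∧ (u → r)) = ¬True = False
¬((r ∨ p) ∧ (u → r)) ∨ s = False ∨ True = True
p → r = True → False = False
(¬((r ∨ p) ∧ (u → r)) ∨ s) → (p → r) = True → False = False
(¬((u ∧ (u ∨ p)) ∧ u) ∧ r) → ((¬((r ∨ p) ∧ (u → r)) ∨ s) → (p → r)) = False → False = True

True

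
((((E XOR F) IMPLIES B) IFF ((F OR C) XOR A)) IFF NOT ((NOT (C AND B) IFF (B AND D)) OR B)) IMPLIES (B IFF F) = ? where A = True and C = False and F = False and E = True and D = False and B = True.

E XOR F = True XOR False = True
(E XOR F) IMPLIES B = True IMPLIES True = True
F OR C = False OR False = False
(F OR C) XOR A = False XOR True = True
((E XOR F) IMPLIES B) IFF ((F OR C) XOR A) = True IFF True = True
C AND B = False AND True = False
NOT (C AND B) = NOT False = True
B AND D = True AND False = False
NOT (C AND B) IFF (B AND D) = True IFF False = False
(NOT (C AND B) IFF (B AND D)) OR B = False OR True = True
NOT ((NOT (C AND B) IFF (B AND D)) OR B) = NOT True = False
(((E XOR F) IMPLIES B) IFF ((F OR C) XOR A)) IFF NOT ((NOT (C AND B) IFF (B AND D)) OR B) = True IFF False = False
B IFF F = True IFF False = False
((((E XOR F) IMPLIES B) IFF ((F OR C) XOR A)) IFF NOT ((NOT (C AND B) IFF (B AND D)) OR B)) IMPLIES (B IFF F) = False IMPLIES False = True

True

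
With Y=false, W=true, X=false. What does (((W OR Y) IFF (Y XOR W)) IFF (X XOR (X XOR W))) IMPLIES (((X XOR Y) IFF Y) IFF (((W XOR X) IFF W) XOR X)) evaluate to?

W OR Y = true OR false = true
Y XOR W = false XOR true = true
(W OR Y) IFF (Y XOR W) = true IFF true = true
X XOR W = false XOR true = true
X XOR (X XOR W) = false XOR true = true
((W OR Y) IFF (Y XOR W)) IFF (X XOR (X XOR W)) = true IFF true = true
X XOR Y = false XOR false = false
(X XOR Y) IFF Y = false IFF false = true
W XOR X = true XOR false = true
(W XOR X) IFF W = true IFF true = true
((W XOR X) IFF W) XOR X = true XOR false = true
((X XOR Y) IFF Y) IFF (((W XOR X) IFF W) XOR X) = true IFF true = true
(((W OR Y) IFF (Y XOR W)) IFF (X XOR (X XOR W))) IMPLIES (((X XOR Y) IFF Y) IFF (((W XOR X) IFF W) XOR X)) = true IMPLIES true = true

true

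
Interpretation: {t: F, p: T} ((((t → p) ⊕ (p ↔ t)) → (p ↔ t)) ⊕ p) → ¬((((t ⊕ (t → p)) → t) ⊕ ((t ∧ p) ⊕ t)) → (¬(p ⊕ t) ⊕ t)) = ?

t → p = F → T = T
p ↔ t = T ↔ F = F
(t → p) ⊕ (p ↔ t) = T ⊕ F = T
p ↔ t = T ↔ F = F
((t → p) ⊕ (p ↔ t)) → (p ↔ t) = T → F = F
(((t → p) ⊕ (p ↔ t)) → (p ↔ t)) ⊕ p = F ⊕ T = T
t → p = F → T = T
t ⊕ (t → p) = F ⊕ T = T
(t ⊕ (t → p)) → t = T → F = F
t ∧ p = F ∧ T = F
(t ∧ p) ⊕ t = F ⊕ F = F
((t ⊕ (t → p)) → t) ⊕ ((t ∧ p) ⊕ t) = F ⊕ F = F
p ⊕ t = T ⊕ F = T
¬(p ⊕ t) = ¬T = F
¬(p ⊕ t) ⊕ t = F ⊕ F = F
(((t ⊕ (t → p)) → t) ⊕ ((t ∧ p) ⊕ t)) → (¬(p ⊕ t) ⊕ t) = F → F = T
¬((((t ⊕ (t → p)) → t) ⊕ ((t ∧ p) ⊕ t)) → (¬(p ⊕ t) ⊕ t)) = ¬T = F
((((t → p) ⊕ (p ↔ t)) → (p ↔ t)) ⊕ p) → ¬((((t ⊕ (t → p)) → t) ⊕ ((t ∧ p) ⊕ t)) → (¬(p ⊕ t) ⊕ t)) = T → F = F

F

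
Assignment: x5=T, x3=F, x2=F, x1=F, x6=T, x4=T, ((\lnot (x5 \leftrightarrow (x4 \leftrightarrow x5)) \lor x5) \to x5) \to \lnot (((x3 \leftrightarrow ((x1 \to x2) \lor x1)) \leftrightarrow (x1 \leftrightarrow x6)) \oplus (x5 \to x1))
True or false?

Substituting x5=T, x3=F, x2=F, x1=F, x6=T, x4=T:
x4 \leftrightarrow x5 = T \leftrightarrow T = T
x5 \leftrightarrow (x4 \leftrightarrow x5) = T \leftrightarrow T = T
\lnot (x5 \leftrightarrow (x4 \leftrightarrow x5)) = \lnot T = F
\lnot (x5 \leftrightarrow (x4 \leftrightarrow x5)) \lor x5 = F \lor T = T
(\lnot (x5 \leftrightarrow (x4 \leftrightarrow x5)) \lor x5) \to x5 = T \to T = T
x1 \to x2 = F \to F = T
(x1 \to x2) \lor x1 = T \lor F = T
x3 \leftrightarrow ((x1 \to x2) \lor x1) = F \leftrightarrow T = F
x1 \leftrightarrow x6 = F \leftrightarrow T = F
(x3 \leftrightarrow ((x1 \to x2) \lor x1)) \leftrightarrow (x1 \leftrightarrow x6) = F \leftrightarrow F = T
x5 \to x1 = T \to F = F
((x3 \leftrightarrow ((x1 \to x2) \lor x1)) \leftrightarrow (x1 \leftrightarrow x6)) \oplus (x5 \to x1) = T \oplus F = T
\lnot (((x3 \leftrightarrow ((x1 \to x2) \lor x1)) \leftrightarrow (x1 \leftrightarrow x6)) \oplus (x5 \to x1)) = \lnot T = F
((\lnot (x5 \leftrightarrow (x4 \leftrightarrow x5)) \lor x5) \to x5) \to \lnot (((x3 \leftrightarrow ((x1 \to x2) \lor x1)) \leftrightarrow (x1 \leftrightarrow x6)) \oplus (x5 \to x1)) = T \to F = F

F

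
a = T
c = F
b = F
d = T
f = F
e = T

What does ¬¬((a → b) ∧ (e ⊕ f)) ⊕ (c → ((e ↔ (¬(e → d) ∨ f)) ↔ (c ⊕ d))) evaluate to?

a → b = T → F = F
e ⊕ f = T ⊕ F = T
(a → b) ∧ (e ⊕ f) = F ∧ T = F
¬((a → b) ∧ (e ⊕ f)) = ¬F = T
¬¬((a → b) ∧ (e ⊕ f)) = ¬T = F
e → d = T → T = T
¬(e → d) = ¬T = F
¬(e → d) ∨ f = F ∨ F = F
e ↔ (¬(e → d) ∨ f) = T ↔ F = F
c ⊕ d = F ⊕ T = T
(e ↔ (¬(e → d) ∨ f)) ↔ (c ⊕ d) = F ↔ T = F
c → ((e ↔ (¬(e → d) ∨ f)) ↔ (c ⊕ d)) = F → F = T
¬¬((a → b) ∧ (e ⊕ f)) ⊕ (c → ((e ↔ (¬(e → d) ∨ f)) ↔ (c ⊕ d))) = F ⊕ T = T

T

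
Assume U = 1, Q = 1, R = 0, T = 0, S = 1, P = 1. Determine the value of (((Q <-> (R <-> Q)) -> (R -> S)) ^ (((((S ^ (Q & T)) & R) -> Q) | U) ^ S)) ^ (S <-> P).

R <-> Q = 0 <-> 1 = 0
Q <-> (R <-> Q) = 1 <-> 0 = 0
R -> S = 0 -> 1 = 1
(Q <-> (R <-> Q)) -> (R -> S) = 0 -> 1 = 1
Q & T = 1 & 0 = 0
S ^ (Q & T) = 1 ^ 0 = 1
(S ^ (Q & T)) & R = 1 & 0 = 0
((S ^ (Q & T)) & R) -> Q = 0 -> 1 = 1
(((S ^ (Q & T)) & R) -> Q) | U = 1 | 1 = 1
((((S ^ (Q & T)) & R) -> Q) | U) ^ S = 1 ^ 1 = 0
((Q <-> (R <-> Q)) -> (R -> S)) ^ (((((S ^ (Q & T)) & R) -> Q) | U) ^ S) = 1 ^ 0 = 1
S <-> P = 1 <-> 1 = 1
(((Q <-> (R <-> Q)) -> (R -> S)) ^ (((((S ^ (Q & T)) & R) -> Q) | U) ^ S)) ^ (S <-> P) = 1 ^ 1 = 0

0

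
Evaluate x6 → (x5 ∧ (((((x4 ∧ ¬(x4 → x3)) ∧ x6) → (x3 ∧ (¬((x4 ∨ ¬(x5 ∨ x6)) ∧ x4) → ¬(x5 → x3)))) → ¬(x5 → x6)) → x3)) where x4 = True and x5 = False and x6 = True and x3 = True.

Substituting x4=True, x5=False, x6=True, x3=True:
x4 → x3 = True → True = True
¬(x4 → x3) = ¬True = False
x4 ∧ ¬(x4 → x3) = True ∧ False = False
(x4 ∧ ¬(x4 → x3)) ∧ x6 = False ∧ True = False
x5 ∨ x6 = False ∨ True = True
¬(x5 ∨ x6) = ¬True = False
x4 ∨ ¬(x5 ∨ x6) = True ∨ False = True
(x4 ∨ ¬(x5 ∨ x6)) ∧ x4 = True ∧ True = True
¬((x4 ∨ ¬(x5 ∨ x6)) ∧ x4) = ¬True = False
x5 → x3 = False → True = True
¬(x5 → x3) = ¬True = False
¬((x4 ∨ ¬(x5 ∨ x6)) ∧ x4) → ¬(x5 → x3) = False → False = True
x3 ∧ (¬((x4 ∨ ¬(x5 ∨ x6)) ∧ x4) → ¬(x5 → x3)) = True ∧ True = True
((x4 ∧ ¬(x4 → x3)) ∧ x6) → (x3 ∧ (¬((x4 ∨ ¬(x5 ∨ x6)) ∧ x4) → ¬(x5 → x3))) = False → True = True
x5 → x6 = False → True = True
¬(x5 → x6) = ¬True = False
(((x4 ∧ ¬(x4 → x3)) ∧ x6) → (x3 ∧ (¬((x4 ∨ ¬(x5 ∨ x6)) ∧ x4) → ¬(x5 → x3)))) → ¬(x5 → x6) = True → False = False
((((x4 ∧ ¬(x4 → x3)) ∧ x6) → (x3 ∧ (¬((x4 ∨ ¬(x5 ∨ x6)) ∧ x4) → ¬(x5 → x3)))) → ¬(x5 → x6)) → x3 = False → True = True
x5 ∧ (((((x4 ∧ ¬(x4 → x3)) ∧ x6) → (x3 ∧ (¬((x4 ∨ ¬(x5 ∨ x6)) ∧ x4) → ¬(x5 → x3)))) → ¬(x5 → x6)) → x3) = False ∧ True = False
x6 → (x5 ∧ (((((x4 ∧ ¬(x4 → x3)) ∧ x6) → (x3 ∧ (¬((x4 ∨ ¬(x5 ∨ x6)) ∧ x4) → ¬(x5 → x3)))) → ¬(x5 → x6)) → x3)) = True → False = False

False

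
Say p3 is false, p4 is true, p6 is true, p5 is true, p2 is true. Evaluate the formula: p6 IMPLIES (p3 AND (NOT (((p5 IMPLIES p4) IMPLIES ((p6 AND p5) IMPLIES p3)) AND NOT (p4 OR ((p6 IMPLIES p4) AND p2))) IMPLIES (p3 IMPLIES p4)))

False

p5 IMPLIES p4 = True IMPLIES True = True
p6 AND p5 = True AND True = True
(p6 AND p5) IMPLIES p3 = True IMPLIES False = False
(p5 IMPLIES p4) IMPLIES ((p6 AND p5) IMPLIES p3) = True IMPLIES False = False
p6 IMPLIES p4 = True IMPLIES True = True
(p6 IMPLIES p4) AND p2 = True AND True = True
p4 OR ((p6 IMPLIES p4) AND p2) = True OR True = True
NOT (p4 OR ((p6 IMPLIES p4) AND p2)) = NOT True = False
((p5 IMPLIES p4) IMPLIES ((p6 AND p5) IMPLIES p3)) AND NOT (p4 OR ((p6 IMPLIES p4) AND p2)) = False AND False = False
NOT (((p5 IMPLIES p4) IMPLIES ((p6 AND p5) IMPLIES p3)) AND NOT (p4 OR ((p6 IMPLIES p4) AND p2))) = NOT False = True
p3 IMPLIES p4 = False IMPLIES True = True
NOT (((p5 IMPLIES p4) IMPLIES ((p6 AND p5) IMPLIES p3)) AND NOT (p4 OR ((p6 IMPLIES p4) AND p2))) IMPLIES (p3 IMPLIES p4) = True IMPLIES True = True
p3 AND (NOT (((p5 IMPLIES p4) IMPLIES ((p6 AND p5) IMPLIES p3)) AND NOT (p4 OR ((p6 IMPLIES p4) AND p2))) IMPLIES (p3 IMPLIES p4)) = False AND True = False
p6 IMPLIES (p3 AND (NOT (((p5 IMPLIES p4) IMPLIES ((p6 AND p5) IMPLIES p3)) AND NOT (p4 OR ((p6 IMPLIES p4) AND p2))) IMPLIES (p3 IMPLIES p4))) = True IMPLIES False = False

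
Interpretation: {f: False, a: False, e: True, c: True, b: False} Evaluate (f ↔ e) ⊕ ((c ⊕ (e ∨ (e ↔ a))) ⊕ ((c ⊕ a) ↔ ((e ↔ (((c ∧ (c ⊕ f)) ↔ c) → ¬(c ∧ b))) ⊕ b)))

Substituting f=False, a=False, e=True, c=True, b=False:
f ↔ e = False ↔ True = False
e ↔ a = True ↔ False = False
e ∨ (e ↔ a) = True ∨ False = True
c ⊕ (e ∨ (e ↔ a)) = True ⊕ True = False
c ⊕ a = True ⊕ False = True
c ⊕ f = True ⊕ False = True
c ∧ (c ⊕ f) = True ∧ True = True
(c ∧ (c ⊕ f)) ↔ c = True ↔ True = True
c ∧ b = True ∧ False = False
¬(c ∧ b) = ¬False = True
((c ∧ (c ⊕ f)) ↔ c) → ¬(c ∧ b) = True → True = True
e ↔ (((c ∧ (c ⊕ f)) ↔ c) → ¬(c ∧ b)) = True ↔ True = True
(e ↔ (((c ∧ (c ⊕ f)) ↔ c) → ¬(c ∧ b))) ⊕ b = True ⊕ False = True
(c ⊕ a) ↔ ((e ↔ (((c ∧ (c ⊕ f)) ↔ c) → ¬(c ∧ b))) ⊕ b) = True ↔ True = True
(c ⊕ (e ∨ (e ↔ a))) ⊕ ((c ⊕ a) ↔ ((e ↔ (((c ∧ (c ⊕ f)) ↔ c) → ¬(c ∧ b))) ⊕ b)) = False ⊕ True = True
(f ↔ e) ⊕ ((c ⊕ (e ∨ (e ↔ a))) ⊕ ((c ⊕ a) ↔ ((e ↔ (((c ∧ (c ⊕ f)) ↔ c) → ¬(c ∧ b))) ⊕ b))) = False ⊕ True = True

True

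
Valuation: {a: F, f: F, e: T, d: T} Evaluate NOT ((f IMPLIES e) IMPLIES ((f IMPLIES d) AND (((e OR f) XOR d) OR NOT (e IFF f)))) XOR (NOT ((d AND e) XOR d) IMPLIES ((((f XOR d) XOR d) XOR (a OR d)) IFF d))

Substituting a=F, f=F, e=T, d=T:
f IMPLIES e = F IMPLIES T = T
f IMPLIES d = F IMPLIES T = T
e OR f = T OR F = T
(e OR f) XOR d = T XOR T = F
e IFF f = T IFF F = F
NOT (e IFF f) = NOT F = T
((e OR f) XOR d) OR NOT (e IFF f) = F OR T = T
(f IMPLIES d) AND (((e OR f) XOR d) OR NOT (e IFF f)) = T AND T = T
(f IMPLIES e) IMPLIES ((f IMPLIES d) AND (((e OR f) XOR d) OR NOT (e IFF f))) = T IMPLIES T = T
NOT ((f IMPLIES e) IMPLIES ((f IMPLIES d) AND (((e OR f) XOR d) OR NOT (e IFF f)))) = NOT T = F
d AND e = T AND T = T
(d AND e) XOR d = T XOR T = F
NOT ((d AND e) XOR d) = NOT F = T
f XOR d = F XOR T = T
(f XOR d) XOR d = T XOR T = F
a OR d = F OR T = T
((f XOR d) XOR d) XOR (a OR d) = F XOR T = T
(((f XOR d) XOR d) XOR (a OR d)) IFF d = T IFF T = T
NOT ((d AND e) XOR d) IMPLIES ((((f XOR d) XOR d) XOR (a OR d)) IFF d) = T IMPLIES T = T
NOT ((f IMPLIES e) IMPLIES ((f IMPLIES d) AND (((e OR f) XOR d) OR NOT (e IFF f)))) XOR (NOT ((d AND e) XOR d) IMPLIES ((((f XOR d) XOR d) XOR (a OR d)) IFF d)) = F XOR T = T

T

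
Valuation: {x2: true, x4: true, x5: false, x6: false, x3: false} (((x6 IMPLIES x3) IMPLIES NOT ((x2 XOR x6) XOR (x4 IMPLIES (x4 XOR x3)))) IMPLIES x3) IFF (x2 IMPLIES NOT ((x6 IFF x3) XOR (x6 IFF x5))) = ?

false

x6 IMPLIES x3 = false IMPLIES false = true
x2 XOR x6 = true XOR false = true
x4 XOR x3 = true XOR false = true
x4 IMPLIES (x4 XOR x3) = true IMPLIES true = true
(x2 XOR x6) XOR (x4 IMPLIES (x4 XOR x3)) = true XOR true = false
NOT ((x2 XOR x6) XOR (x4 IMPLIES (x4 XOR x3))) = NOT false = true
(x6 IMPLIES x3) IMPLIES NOT ((x2 XOR x6) XOR (x4 IMPLIES (x4 XOR x3))) = true IMPLIES true = true
((x6 IMPLIES x3) IMPLIES NOT ((x2 XOR x6) XOR (x4 IMPLIES (x4 XOR x3)))) IMPLIES x3 = true IMPLIES false = false
x6 IFF x3 = false IFF false = true
x6 IFF x5 = false IFF false = true
(x6 IFF x3) XOR (x6 IFF x5) = true XOR true = false
NOT ((x6 IFF x3) XOR (x6 IFF x5)) = NOT false = true
x2 IMPLIES NOT ((x6 IFF x3) XOR (x6 IFF x5)) = true IMPLIES true = true
(((x6 IMPLIES x3) IMPLIES NOT ((x2 XOR x6) XOR (x4 IMPLIES (x4 XOR x3)))) IMPLIES x3) IFF (x2 IMPLIES NOT ((x6 IFF x3) XOR (x6 IFF x5))) = false IFF true = false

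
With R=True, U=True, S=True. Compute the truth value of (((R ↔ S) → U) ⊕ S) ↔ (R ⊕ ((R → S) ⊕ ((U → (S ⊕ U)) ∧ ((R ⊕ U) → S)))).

True

R ↔ S = True ↔ True = True
(R ↔ S) → U = True → True = True
((R ↔ S) → U) ⊕ S = True ⊕ True = False
R → S = True → True = True
S ⊕ U = True ⊕ True = False
U → (S ⊕ U) = True → False = False
R ⊕ U = True ⊕ True = False
(R ⊕ U) → S = False → True = True
(U → (S ⊕ U)) ∧ ((R ⊕ U) → S) = False ∧ True = False
(R → S) ⊕ ((U → (S ⊕ U)) ∧ ((R ⊕ U) → S)) = True ⊕ False = True
R ⊕ ((R → S) ⊕ ((U → (S ⊕ U)) ∧ ((R ⊕ U) → S))) = True ⊕ True = False
(((R ↔ S) → U) ⊕ S) ↔ (R ⊕ ((R → S) ⊕ ((U → (S ⊕ U)) ∧ ((R ⊕ U) → S)))) = False ↔ False = True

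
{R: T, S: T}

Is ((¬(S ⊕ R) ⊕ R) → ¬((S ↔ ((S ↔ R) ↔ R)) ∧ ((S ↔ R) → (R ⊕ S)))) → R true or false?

S ⊕ R = T ⊕ T = F
¬(S ⊕ R) = ¬F = T
¬(S ⊕ R) ⊕ R = T ⊕ T = F
S ↔ R = T ↔ T = T
(S ↔ R) ↔ R = T ↔ T = T
S ↔ ((S ↔ R) ↔ R) = T ↔ T = T
S ↔ R = T ↔ T = T
R ⊕ S = T ⊕ T = F
(S ↔ R) → (R ⊕ S) = T → F = F
(S ↔ ((S ↔ R) ↔ R)) ∧ ((S ↔ R) → (R ⊕ S)) = T ∧ F = F
¬((S ↔ ((S ↔ R) ↔ R)) ∧ ((S ↔ R) → (R ⊕ S))) = ¬F = T
(¬(S ⊕ R) ⊕ R) → ¬((S ↔ ((S ↔ R) ↔ R)) ∧ ((S ↔ R) → (R ⊕ S))) = F → T = T
((¬(S ⊕ R) ⊕ R) → ¬((S ↔ ((S ↔ R) ↔ R)) ∧ ((S ↔ R) → (R ⊕ S)))) → R = T → T = T

T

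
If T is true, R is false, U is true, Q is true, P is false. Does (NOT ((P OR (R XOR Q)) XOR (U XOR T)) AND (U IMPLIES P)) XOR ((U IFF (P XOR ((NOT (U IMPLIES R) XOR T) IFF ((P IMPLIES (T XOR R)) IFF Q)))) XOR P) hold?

False

Substituting T=True, R=False, U=True, Q=True, P=False:
R XOR Q = False XOR True = True
P OR (R XOR Q) = False OR True = True
U XOR T = True XOR True = False
(P OR (R XOR Q)) XOR (U XOR T) = True XOR False = True
NOT ((P OR (R XOR Q)) XOR (U XOR T)) = NOT True = False
U IMPLIES P = True IMPLIES False = False
NOT ((P OR (R XOR Q)) XOR (U XOR T)) AND (U IMPLIES P) = False AND False = False
U IMPLIES R = True IMPLIES False = False
NOT (U IMPLIES R) = NOT False = True
NOT (U IMPLIES R) XOR T = True XOR True = False
T XOR R = True XOR False = True
P IMPLIES (T XOR R) = False IMPLIES True = True
(P IMPLIES (T XOR R)) IFF Q = True IFF True = True
(NOT (U IMPLIES R) XOR T) IFF ((P IMPLIES (T XOR R)) IFF Q) = False IFF True = False
P XOR ((NOT (U IMPLIES R) XOR T) IFF ((P IMPLIES (T XOR R)) IFF Q)) = False XOR False = False
U IFF (P XOR ((NOT (U IMPLIES R) XOR T) IFF ((P IMPLIES (T XOR R)) IFF Q))) = True IFF False = False
(U IFF (P XOR ((NOT (U IMPLIES R) XOR T) IFF ((P IMPLIES (T XOR R)) IFF Q)))) XOR P = False XOR False = False
(NOT ((P OR (R XOR Q)) XOR (U XOR T)) AND (U IMPLIES P)) XOR ((U IFF (P XOR ((NOT (U IMPLIES R) XOR T) IFF ((P IMPLIES (T XOR R)) IFF Q)))) XOR P) = False XOR False = False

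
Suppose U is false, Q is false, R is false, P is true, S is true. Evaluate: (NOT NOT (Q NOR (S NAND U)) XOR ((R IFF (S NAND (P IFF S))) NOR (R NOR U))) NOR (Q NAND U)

false

S NAND U = true NAND false = true
Q NOR (S NAND U) = false NOR true = false
NOT (Q NOR (S NAND U)) = NOT false = true
NOT NOT (Q NOR (S NAND U)) = NOT true = false
P IFF S = true IFF true = true
S NAND (P IFF S) = true NAND true = false
R IFF (S NAND (P IFF S)) = false IFF false = true
R NOR U = false NOR false = true
(R IFF (S NAND (P IFF S))) NOR (R NOR U) = true NOR true = false
NOT NOT (Q NOR (S NAND U)) XOR ((R IFF (S NAND (P IFF S))) NOR (R NOR U)) = false XOR false = false
Q NAND U = false NAND false = true
(NOT NOT (Q NOR (S NAND U)) XOR ((R IFF (S NAND (P IFF S))) NOR (R NOR U))) NOR (Q NAND U) = false NOR true = false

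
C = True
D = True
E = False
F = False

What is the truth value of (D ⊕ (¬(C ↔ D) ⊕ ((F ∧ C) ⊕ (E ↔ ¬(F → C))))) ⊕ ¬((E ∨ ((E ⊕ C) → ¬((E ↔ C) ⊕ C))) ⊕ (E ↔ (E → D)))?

True

Substituting C=True, D=True, E=False, F=False:
C ↔ D = True ↔ True = True
¬(C ↔ D) = ¬True = False
F ∧ C = False ∧ True = False
F → C = False → True = True
¬(F → C) = ¬True = False
E ↔ ¬(F → C) = False ↔ False = True
(F ∧ C) ⊕ (E ↔ ¬(F → C)) = False ⊕ True = True
¬(C ↔ D) ⊕ ((F ∧ C) ⊕ (E ↔ ¬(F → C))) = False ⊕ True = True
D ⊕ (¬(C ↔ D) ⊕ ((F ∧ C) ⊕ (E ↔ ¬(F → C)))) = True ⊕ True = False
E ⊕ C = False ⊕ True = True
E ↔ C = False ↔ True = False
(E ↔ C) ⊕ C = False ⊕ True = True
¬((E ↔ C) ⊕ C) = ¬True = False
(E ⊕ C) → ¬((E ↔ C) ⊕ C) = True → False = False
E ∨ ((E ⊕ C) → ¬((E ↔ C) ⊕ C)) = False ∨ False = False
E → D = False → True = True
E ↔ (E → D) = False ↔ True = False
(E ∨ ((E ⊕ C) → ¬((E ↔ C) ⊕ C))) ⊕ (E ↔ (E → D)) = False ⊕ False = False
¬((E ∨ ((E ⊕ C) → ¬((E ↔ C) ⊕ C))) ⊕ (E ↔ (E → D))) = ¬False = True
(D ⊕ (¬(C ↔ D) ⊕ ((F ∧ C) ⊕ (E ↔ ¬(F → C))))) ⊕ ¬((E ∨ ((E ⊕ C) → ¬((E ↔ C) ⊕ C))) ⊕ (E ↔ (E → D))) = False ⊕ True = True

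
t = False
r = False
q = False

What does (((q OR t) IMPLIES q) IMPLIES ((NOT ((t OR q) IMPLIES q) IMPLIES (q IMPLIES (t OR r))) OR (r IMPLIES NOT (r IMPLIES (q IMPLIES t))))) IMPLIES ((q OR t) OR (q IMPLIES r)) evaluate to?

Substituting t=False, r=False, q=False:
q OR t = False OR False = False
(q OR t) IMPLIES q = False IMPLIES False = True
t OR q = False OR False = False
(t OR q) IMPLIES q = False IMPLIES False = True
NOT ((t OR q) IMPLIES q) = NOT True = False
t OR r = False OR False = False
q IMPLIES (t OR r) = False IMPLIES False = True
NOT ((t OR q) IMPLIES q) IMPLIES (q IMPLIES (t OR r)) = False IMPLIES True = True
q IMPLIES t = False IMPLIES False = True
r IMPLIES (q IMPLIES t) = False IMPLIES True = True
NOT (r IMPLIES (q IMPLIES t)) = NOT True = False
r IMPLIES NOT (r IMPLIES (q IMPLIES t)) = False IMPLIES False = True
(NOT ((t OR q) IMPLIES q) IMPLIES (q IMPLIES (t OR r))) OR (r IMPLIES NOT (r IMPLIES (q IMPLIES t))) = True OR True = True
((q OR t) IMPLIES q) IMPLIES ((NOT ((t OR q) IMPLIES q) IMPLIES (q IMPLIES (t OR r))) OR (r IMPLIES NOT (r IMPLIES (q IMPLIES t)))) = True IMPLIES True = True
q OR t = False OR False = False
q IMPLIES r = False IMPLIES False = True
(q OR t) OR (q IMPLIES r) = False OR True = True
(((q OR t) IMPLIES q) IMPLIES ((NOT ((t OR q) IMPLIES q) IMPLIES (q IMPLIES (t OR r))) OR (r IMPLIES NOT (r IMPLIES (q IMPLIES t))))) IMPLIES ((q OR t) OR (q IMPLIES r)) = True IMPLIES True = True

True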